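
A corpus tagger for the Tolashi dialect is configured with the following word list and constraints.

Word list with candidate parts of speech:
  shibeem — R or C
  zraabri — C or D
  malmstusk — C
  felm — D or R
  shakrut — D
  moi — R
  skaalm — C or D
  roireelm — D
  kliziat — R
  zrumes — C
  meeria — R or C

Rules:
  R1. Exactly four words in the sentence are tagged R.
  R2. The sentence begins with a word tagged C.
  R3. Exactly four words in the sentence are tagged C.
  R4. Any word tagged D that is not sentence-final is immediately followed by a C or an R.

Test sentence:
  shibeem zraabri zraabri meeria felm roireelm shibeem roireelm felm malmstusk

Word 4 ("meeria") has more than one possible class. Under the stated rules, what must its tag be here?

R

Candidates per position — 1:shibeem {R,C}; 2:zraabri {C,D}; 3:zraabri {C,D}; 4:meeria {R,C}; 5:felm {D,R}; 6:roireelm {D}; 7:shibeem {R,C}; 8:roireelm {D}; 9:felm {D,R}; 10:malmstusk {C}.
Word 1 cannot be R — rule 2 would then fail for every completion. It is C.
Word 4 cannot be C — rule 1 would then fail for every completion. It is R.
Word 5 cannot be D — rule 1 would then fail for every completion. It is R.
Word 7 cannot be C — rule 1 would then fail for every completion. It is R.
Word 9 cannot be D — rule 1 would then fail for every completion. It is R.
Word 2 cannot be D — rule 3 would then fail for every completion. It is C.
Word 3 cannot be D — rule 3 would then fail for every completion. It is C.
So the tagging must be: C C C R R D R D R C.
Checking: rule 1 ✓; rule 2 ✓; rule 3 ✓; rule 4 ✓.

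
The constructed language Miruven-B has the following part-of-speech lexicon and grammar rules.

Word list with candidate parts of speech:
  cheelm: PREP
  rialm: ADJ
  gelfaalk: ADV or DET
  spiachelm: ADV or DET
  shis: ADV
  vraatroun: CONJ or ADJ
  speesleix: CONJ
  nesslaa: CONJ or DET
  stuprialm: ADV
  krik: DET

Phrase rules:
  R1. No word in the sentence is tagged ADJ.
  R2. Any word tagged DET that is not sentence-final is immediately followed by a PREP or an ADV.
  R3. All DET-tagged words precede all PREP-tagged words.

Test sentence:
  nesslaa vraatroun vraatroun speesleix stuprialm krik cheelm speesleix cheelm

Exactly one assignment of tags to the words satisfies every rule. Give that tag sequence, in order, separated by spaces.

Candidates per position — 1:nesslaa {CONJ,DET}; 2:vraatroun {CONJ,ADJ}; 3:vraatroun {CONJ,ADJ}; 4:speesleix {CONJ}; 5:stuprialm {ADV}; 6:krik {DET}; 7:cheelm {PREP}; 8:speesleix {CONJ}; 9:cheelm {PREP}.
Position 1: DET is ruled out by rule 2; that leaves CONJ.
Position 2: ADJ is ruled out by rule 1; that leaves CONJ.
Position 3: ADJ is ruled out by rule 1; that leaves CONJ.
The only consistent sequence is: CONJ CONJ CONJ CONJ ADV DET PREP CONJ PREP.
Verifying each rule — rule 1 ok; rule 2 ok; rule 3 ok.

CONJ CONJ CONJ CONJ ADV DET PREP CONJ PREP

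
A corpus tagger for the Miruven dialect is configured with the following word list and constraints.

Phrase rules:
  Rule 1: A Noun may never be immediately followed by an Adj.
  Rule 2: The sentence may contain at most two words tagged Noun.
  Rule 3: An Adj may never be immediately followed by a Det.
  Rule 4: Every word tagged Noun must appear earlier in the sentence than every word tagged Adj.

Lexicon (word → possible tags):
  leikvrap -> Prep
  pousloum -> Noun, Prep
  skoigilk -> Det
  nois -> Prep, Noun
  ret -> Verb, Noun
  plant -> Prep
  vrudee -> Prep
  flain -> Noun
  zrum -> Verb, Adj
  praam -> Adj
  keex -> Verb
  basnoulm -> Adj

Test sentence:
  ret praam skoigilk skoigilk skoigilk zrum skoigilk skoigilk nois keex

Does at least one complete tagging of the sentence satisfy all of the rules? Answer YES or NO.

Candidates per position — 1:ret {Verb,Noun}; 2:praam {Adj}; 3:skoigilk {Det}; 4:skoigilk {Det}; 5:skoigilk {Det}; 6:zrum {Verb,Adj}; 7:skoigilk {Det}; 8:skoigilk {Det}; 9:nois {Prep,Noun}; 10:keex {Verb}.
Rule 3 cannot be satisfied by any choice of tags from the lexicon.
So there is no consistent tagging.

NO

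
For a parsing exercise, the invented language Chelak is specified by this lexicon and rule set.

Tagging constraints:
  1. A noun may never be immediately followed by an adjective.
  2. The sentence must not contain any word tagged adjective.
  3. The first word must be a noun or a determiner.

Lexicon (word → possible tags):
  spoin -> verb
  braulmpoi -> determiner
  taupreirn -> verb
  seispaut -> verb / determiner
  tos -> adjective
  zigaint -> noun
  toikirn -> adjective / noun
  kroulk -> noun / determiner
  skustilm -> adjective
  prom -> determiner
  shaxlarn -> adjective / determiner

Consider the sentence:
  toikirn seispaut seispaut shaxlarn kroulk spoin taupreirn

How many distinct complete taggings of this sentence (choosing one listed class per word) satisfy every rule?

Candidates per position — 1:toikirn {adjective,noun}; 2:seispaut {verb,determiner}; 3:seispaut {verb,determiner}; 4:shaxlarn {adjective,determiner}; 5:kroulk {noun,determiner}; 6:spoin {verb}; 7:taupreirn {verb}.
There are 32 candidate sequences in total.
Checking each against the rules leaves 8 sequences.
Count = 8.

8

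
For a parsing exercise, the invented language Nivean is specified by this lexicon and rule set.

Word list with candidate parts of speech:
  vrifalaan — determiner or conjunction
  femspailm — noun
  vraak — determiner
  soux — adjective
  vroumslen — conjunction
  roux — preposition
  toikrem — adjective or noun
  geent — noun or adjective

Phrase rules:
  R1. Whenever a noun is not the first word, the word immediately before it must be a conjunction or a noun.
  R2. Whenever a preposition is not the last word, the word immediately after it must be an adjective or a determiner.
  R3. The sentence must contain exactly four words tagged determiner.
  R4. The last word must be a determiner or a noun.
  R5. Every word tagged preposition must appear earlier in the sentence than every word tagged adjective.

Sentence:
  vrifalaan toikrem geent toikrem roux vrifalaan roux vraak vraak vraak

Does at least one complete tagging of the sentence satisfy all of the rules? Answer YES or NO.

Candidates per position — 1:vrifalaan {determiner,conjunction}; 2:toikrem {adjective,noun}; 3:geent {noun,adjective}; 4:toikrem {adjective,noun}; 5:roux {preposition}; 6:vrifalaan {determiner,conjunction}; 7:roux {preposition}; 8:vraak {determiner}; 9:vraak {determiner}; 10:vraak {determiner}.
One satisfying assignment: conjunction noun noun noun preposition determiner preposition determiner determiner determiner.
Check: rule 1 ✓; rule 2 ✓; rule 3 ✓; rule 4 ✓; rule 5 ✓.

YES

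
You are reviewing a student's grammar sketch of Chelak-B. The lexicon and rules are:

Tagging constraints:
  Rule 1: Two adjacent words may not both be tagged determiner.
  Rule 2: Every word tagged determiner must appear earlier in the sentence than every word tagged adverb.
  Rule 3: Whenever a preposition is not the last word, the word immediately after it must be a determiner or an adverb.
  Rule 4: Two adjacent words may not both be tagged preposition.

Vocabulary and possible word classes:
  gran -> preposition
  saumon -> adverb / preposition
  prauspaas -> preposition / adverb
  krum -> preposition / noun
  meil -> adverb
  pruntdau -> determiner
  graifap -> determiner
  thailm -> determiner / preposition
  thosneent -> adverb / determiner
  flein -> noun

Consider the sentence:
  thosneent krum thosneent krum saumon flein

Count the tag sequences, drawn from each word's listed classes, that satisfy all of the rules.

Candidates per position — 1:thosneent {adverb,determiner}; 2:krum {preposition,noun}; 3:thosneent {adverb,determiner}; 4:krum {preposition,noun}; 5:saumon {adverb,preposition}; 6:flein {noun}.
There are 32 candidate sequences in total.
Checking each against the rules leaves 12 sequences.
Count = 12.

12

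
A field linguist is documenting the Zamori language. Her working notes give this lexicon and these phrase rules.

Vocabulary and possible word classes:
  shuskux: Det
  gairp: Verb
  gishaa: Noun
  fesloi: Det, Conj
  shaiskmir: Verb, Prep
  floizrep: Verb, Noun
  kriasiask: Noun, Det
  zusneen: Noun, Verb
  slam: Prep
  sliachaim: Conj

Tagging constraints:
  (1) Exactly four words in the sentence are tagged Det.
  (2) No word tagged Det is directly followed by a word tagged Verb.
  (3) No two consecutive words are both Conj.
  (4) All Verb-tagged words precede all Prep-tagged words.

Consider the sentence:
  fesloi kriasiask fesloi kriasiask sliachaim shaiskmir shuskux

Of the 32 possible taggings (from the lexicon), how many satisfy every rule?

Candidates per position — 1:fesloi {Det,Conj}; 2:kriasiask {Noun,Det}; 3:fesloi {Det,Conj}; 4:kriasiask {Noun,Det}; 5:sliachaim {Conj}; 6:shaiskmir {Verb,Prep}; 7:shuskux {Det}.
There are 32 candidate sequences in total.
Checking each against the rules leaves 8 sequences.
Count = 8.

8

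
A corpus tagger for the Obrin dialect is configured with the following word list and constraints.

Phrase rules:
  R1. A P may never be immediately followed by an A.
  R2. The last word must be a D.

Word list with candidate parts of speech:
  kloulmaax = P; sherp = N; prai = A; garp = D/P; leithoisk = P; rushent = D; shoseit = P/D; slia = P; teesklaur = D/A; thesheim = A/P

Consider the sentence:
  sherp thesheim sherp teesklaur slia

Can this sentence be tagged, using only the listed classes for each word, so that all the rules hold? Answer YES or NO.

NO

Candidates per position — 1:sherp {N}; 2:thesheim {A,P}; 3:sherp {N}; 4:teesklaur {D,A}; 5:slia {P}.
Rule 2 cannot be satisfied by any choice of tags from the lexicon.
So there is no consistent tagging.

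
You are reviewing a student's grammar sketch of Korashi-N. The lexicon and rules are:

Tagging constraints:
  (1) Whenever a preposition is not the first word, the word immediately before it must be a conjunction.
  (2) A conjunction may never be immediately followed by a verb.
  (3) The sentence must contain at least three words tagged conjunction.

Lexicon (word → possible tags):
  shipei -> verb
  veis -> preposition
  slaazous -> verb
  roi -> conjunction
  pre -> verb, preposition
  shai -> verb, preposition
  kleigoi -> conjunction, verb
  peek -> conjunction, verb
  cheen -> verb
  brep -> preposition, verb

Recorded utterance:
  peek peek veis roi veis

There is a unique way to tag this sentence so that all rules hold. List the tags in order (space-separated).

Candidates per position — 1:peek {conjunction,verb}; 2:peek {conjunction,verb}; 3:veis {preposition}; 4:roi {conjunction}; 5:veis {preposition}.
Word 1 cannot be verb — rule 3 would then fail for every completion. It is conjunction.
Word 2 cannot be verb — rule 1 would then fail for every completion. It is conjunction.
So the tagging must be: conjunction conjunction preposition conjunction preposition.
Rule-by-rule: rule 1 ok; rule 2 ok; rule 3 ok.

conjunction conjunction preposition conjunction preposition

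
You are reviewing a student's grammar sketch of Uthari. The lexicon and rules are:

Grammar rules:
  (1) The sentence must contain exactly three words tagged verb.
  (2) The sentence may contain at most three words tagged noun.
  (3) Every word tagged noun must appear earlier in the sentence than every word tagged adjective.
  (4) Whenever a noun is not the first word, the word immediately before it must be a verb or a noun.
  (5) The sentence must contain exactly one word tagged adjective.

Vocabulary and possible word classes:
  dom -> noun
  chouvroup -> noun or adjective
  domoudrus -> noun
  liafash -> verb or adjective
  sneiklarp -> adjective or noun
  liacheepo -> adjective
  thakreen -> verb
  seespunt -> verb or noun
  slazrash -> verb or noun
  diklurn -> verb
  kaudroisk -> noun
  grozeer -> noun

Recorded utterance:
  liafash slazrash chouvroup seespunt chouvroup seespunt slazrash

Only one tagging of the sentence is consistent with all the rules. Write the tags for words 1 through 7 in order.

verb noun noun noun adjective verb verb

Candidates per position — 1:liafash {verb,adjective}; 2:slazrash {verb,noun}; 3:chouvroup {noun,adjective}; 4:seespunt {verb,noun}; 5:chouvroup {noun,adjective}; 6:seespunt {verb,noun}; 7:slazrash {verb,noun}.
The remaining ambiguous positions (1, 2, 3, 4, 5, 6, 7) are resolved jointly — only one combination satisfies every rule.
The unique satisfying tagging is: verb noun noun noun adjective verb verb.
Rule-by-rule: rule 1 ok; rule 2 ok; rule 3 ok; rule 4 ok; rule 5 ok.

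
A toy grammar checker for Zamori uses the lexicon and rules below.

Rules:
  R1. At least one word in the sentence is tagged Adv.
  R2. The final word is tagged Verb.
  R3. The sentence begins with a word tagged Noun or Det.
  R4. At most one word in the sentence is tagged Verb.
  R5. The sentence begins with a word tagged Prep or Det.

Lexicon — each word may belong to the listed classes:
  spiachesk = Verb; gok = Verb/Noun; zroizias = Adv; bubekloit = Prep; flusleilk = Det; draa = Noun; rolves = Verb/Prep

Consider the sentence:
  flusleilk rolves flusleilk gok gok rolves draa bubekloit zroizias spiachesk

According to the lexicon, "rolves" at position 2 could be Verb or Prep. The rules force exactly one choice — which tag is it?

Candidates per position — 1:flusleilk {Det}; 2:rolves {Verb,Prep}; 3:flusleilk {Det}; 4:gok {Verb,Noun}; 5:gok {Verb,Noun}; 6:rolves {Verb,Prep}; 7:draa {Noun}; 8:bubekloit {Prep}; 9:zroizias {Adv}; 10:spiachesk {Verb}.
Position 2: tagging it Verb would leave rule 4 unsatisfiable, so it must be Prep.
Position 4: tagging it Verb would leave rule 4 unsatisfiable, so it must be Noun.
Position 5: tagging it Verb would leave rule 4 unsatisfiable, so it must be Noun.
Position 6: tagging it Verb would leave rule 4 unsatisfiable, so it must be Prep.
So the tagging must be: Det Prep Det Noun Noun Prep Noun Prep Adv Verb.
Checking: rule 1 ✓; rule 2 ✓; rule 3 ✓; rule 4 ✓; rule 5 ✓.

Prep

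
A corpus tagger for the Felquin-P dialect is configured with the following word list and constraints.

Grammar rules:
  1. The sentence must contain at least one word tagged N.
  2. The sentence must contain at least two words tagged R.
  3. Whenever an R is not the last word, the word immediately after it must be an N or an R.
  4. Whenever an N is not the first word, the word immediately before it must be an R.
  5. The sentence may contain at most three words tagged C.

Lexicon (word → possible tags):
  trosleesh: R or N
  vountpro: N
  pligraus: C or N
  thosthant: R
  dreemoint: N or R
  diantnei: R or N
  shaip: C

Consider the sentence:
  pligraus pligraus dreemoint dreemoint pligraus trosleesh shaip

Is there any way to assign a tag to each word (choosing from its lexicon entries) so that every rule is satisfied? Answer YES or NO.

Candidates per position — 1:pligraus {C,N}; 2:pligraus {C,N}; 3:dreemoint {N,R}; 4:dreemoint {N,R}; 5:pligraus {C,N}; 6:trosleesh {R,N}; 7:shaip {C}.
Every candidate sequence violates at least one rule; no consistent tagging exists.

NO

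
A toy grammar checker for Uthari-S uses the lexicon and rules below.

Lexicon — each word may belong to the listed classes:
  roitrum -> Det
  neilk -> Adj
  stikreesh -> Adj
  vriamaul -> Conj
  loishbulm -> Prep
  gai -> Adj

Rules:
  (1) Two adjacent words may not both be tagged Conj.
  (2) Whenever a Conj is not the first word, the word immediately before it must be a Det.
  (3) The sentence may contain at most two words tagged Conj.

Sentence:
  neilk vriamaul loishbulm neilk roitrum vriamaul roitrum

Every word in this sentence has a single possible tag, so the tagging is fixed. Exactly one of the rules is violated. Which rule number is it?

Fixed tagging: Adj Conj Prep Adj Det Conj Det.
Applying the rules: R1 ok, R2 fails, R3 ok.
Only rule 2 fails.

2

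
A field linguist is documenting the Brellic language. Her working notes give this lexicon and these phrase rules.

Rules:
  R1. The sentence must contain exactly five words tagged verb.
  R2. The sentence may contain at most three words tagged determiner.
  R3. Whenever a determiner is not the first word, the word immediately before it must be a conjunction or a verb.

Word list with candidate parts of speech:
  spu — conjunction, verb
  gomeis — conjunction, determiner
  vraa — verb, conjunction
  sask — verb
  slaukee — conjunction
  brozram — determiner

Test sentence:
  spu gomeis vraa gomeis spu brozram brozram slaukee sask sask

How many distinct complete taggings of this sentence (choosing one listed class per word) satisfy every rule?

Candidates per position — 1:spu {conjunction,verb}; 2:gomeis {conjunction,determiner}; 3:vraa {verb,conjunction}; 4:gomeis {conjunction,determiner}; 5:spu {conjunction,verb}; 6:brozram {determiner}; 7:brozram {determiner}; 8:slaukee {conjunction}; 9:sask {verb}; 10:sask {verb}.
There are 32 candidate sequences in total.
Rule 3 cannot be satisfied by any choice of tags from the lexicon.
So there is no consistent tagging.
Count = 0.

0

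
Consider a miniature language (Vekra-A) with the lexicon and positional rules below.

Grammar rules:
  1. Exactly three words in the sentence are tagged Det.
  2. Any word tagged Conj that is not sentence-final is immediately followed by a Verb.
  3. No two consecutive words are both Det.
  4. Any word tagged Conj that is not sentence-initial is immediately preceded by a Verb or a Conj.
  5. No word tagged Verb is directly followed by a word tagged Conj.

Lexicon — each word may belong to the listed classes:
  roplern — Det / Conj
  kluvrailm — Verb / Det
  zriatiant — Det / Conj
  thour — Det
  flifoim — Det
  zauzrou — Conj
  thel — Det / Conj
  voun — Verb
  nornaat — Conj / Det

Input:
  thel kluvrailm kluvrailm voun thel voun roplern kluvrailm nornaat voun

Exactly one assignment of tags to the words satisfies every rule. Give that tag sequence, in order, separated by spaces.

Candidates per position — 1:thel {Det,Conj}; 2:kluvrailm {Verb,Det}; 3:kluvrailm {Verb,Det}; 4:voun {Verb}; 5:thel {Det,Conj}; 6:voun {Verb}; 7:roplern {Det,Conj}; 8:kluvrailm {Verb,Det}; 9:nornaat {Conj,Det}; 10:voun {Verb}.
If word 5 were Conj, no tagging could satisfy rule 5; so word 5 is Det.
If word 7 were Conj, no tagging could satisfy rule 5; so word 7 is Det.
If word 8 were Det, no tagging could satisfy rule 3; so word 8 is Verb.
If word 9 were Conj, no tagging could satisfy rule 5; so word 9 is Det.
If word 1 were Det, no tagging could satisfy rule 1; so word 1 is Conj.
If word 2 were Det, no tagging could satisfy rule 1; so word 2 is Verb.
If word 3 were Det, no tagging could satisfy rule 1; so word 3 is Verb.
The only consistent sequence is: Conj Verb Verb Verb Det Verb Det Verb Det Verb.
Checking: rule 1 satisfied; rule 2 satisfied; rule 3 satisfied; rule 4 satisfied; rule 5 satisfied.

Conj Verb Verb Verb Det Verb Det Verb Det Verb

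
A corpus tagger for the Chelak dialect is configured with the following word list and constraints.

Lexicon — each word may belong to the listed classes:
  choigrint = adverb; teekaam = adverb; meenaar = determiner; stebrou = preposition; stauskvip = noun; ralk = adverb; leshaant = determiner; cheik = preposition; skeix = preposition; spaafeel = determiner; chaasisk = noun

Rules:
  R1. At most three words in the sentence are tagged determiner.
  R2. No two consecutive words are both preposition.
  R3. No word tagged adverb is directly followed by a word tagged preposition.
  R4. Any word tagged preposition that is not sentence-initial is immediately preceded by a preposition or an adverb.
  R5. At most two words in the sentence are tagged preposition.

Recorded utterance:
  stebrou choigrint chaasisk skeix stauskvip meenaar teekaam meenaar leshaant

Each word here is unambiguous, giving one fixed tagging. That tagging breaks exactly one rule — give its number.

4

Fixed tagging: preposition adverb noun preposition noun determiner adverb determiner determiner.
Applying the rules: R1 holds, R2 holds, R3 holds, R4 violated, R5 holds.
Only rule 4 fails.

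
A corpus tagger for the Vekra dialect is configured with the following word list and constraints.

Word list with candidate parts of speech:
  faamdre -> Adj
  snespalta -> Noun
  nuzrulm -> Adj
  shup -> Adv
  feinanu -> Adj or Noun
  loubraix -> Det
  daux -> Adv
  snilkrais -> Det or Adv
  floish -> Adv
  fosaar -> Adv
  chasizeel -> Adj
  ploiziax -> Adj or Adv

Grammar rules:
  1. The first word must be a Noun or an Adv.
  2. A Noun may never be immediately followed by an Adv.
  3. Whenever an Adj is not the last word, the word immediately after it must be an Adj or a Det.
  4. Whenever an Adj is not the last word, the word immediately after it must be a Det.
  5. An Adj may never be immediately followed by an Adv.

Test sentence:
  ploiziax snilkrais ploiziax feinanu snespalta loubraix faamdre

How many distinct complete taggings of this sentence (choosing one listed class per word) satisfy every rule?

Candidates per position — 1:ploiziax {Adj,Adv}; 2:snilkrais {Det,Adv}; 3:ploiziax {Adj,Adv}; 4:feinanu {Adj,Noun}; 5:snespalta {Noun}; 6:loubraix {Det}; 7:faamdre {Adj}.
There are 16 candidate sequences in total.
The sequences that satisfy every rule: Adv Det Adv Noun Noun Det Adj; Adv Adv Adv Noun Noun Det Adj.
Count = 2.

2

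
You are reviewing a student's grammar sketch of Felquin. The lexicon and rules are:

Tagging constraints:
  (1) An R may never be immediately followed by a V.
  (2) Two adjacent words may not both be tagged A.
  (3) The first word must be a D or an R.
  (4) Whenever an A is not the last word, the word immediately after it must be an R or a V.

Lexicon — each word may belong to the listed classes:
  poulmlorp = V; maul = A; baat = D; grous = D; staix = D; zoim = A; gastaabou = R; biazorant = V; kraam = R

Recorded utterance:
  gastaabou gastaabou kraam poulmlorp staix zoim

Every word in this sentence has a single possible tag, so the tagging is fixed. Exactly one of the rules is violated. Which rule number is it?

1

Fixed tagging: R R R V D A.
Checking each rule: R1 fail, R2 pass, R3 pass, R4 pass.
Only rule 1 fails.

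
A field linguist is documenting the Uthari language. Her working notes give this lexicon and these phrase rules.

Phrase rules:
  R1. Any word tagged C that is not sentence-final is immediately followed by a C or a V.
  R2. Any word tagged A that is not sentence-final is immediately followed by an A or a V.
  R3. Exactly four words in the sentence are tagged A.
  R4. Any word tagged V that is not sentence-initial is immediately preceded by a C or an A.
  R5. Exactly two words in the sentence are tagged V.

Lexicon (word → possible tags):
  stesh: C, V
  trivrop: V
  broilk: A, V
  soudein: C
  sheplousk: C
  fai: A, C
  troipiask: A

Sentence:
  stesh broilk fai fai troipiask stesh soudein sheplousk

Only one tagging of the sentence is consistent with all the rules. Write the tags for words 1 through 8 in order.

Candidates per position — 1:stesh {C,V}; 2:broilk {A,V}; 3:fai {A,C}; 4:fai {A,C}; 5:troipiask {A}; 6:stesh {C,V}; 7:soudein {C}; 8:sheplousk {C}.
Position 2: tagging it V would leave rule 3 unsatisfiable, so it must be A.
Position 3: tagging it C would leave rule 1 unsatisfiable, so it must be A.
Position 4: tagging it C would leave rule 1 unsatisfiable, so it must be A.
Position 6: tagging it C would leave rule 2 unsatisfiable, so it must be V.
Position 1: tagging it C would leave rule 1 unsatisfiable, so it must be V.
The only consistent sequence is: V A A A A V C C.
Checking: rule 1 satisfied; rule 2 satisfied; rule 3 satisfied; rule 4 satisfied; rule 5 satisfied.

V A A A A V C C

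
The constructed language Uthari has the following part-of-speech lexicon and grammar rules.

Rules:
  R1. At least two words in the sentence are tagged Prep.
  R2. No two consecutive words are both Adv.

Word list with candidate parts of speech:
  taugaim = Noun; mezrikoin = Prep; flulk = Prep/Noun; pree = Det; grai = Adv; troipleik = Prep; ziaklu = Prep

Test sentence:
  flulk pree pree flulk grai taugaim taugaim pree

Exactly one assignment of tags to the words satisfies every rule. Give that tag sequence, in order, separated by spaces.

Prep Det Det Prep Adv Noun Noun Det

Candidates per position — 1:flulk {Prep,Noun}; 2:pree {Det}; 3:pree {Det}; 4:flulk {Prep,Noun}; 5:grai {Adv}; 6:taugaim {Noun}; 7:taugaim {Noun}; 8:pree {Det}.
Position 1: tagging it Noun would leave rule 1 unsatisfiable, so it must be Prep.
Position 4: tagging it Noun would leave rule 1 unsatisfiable, so it must be Prep.
The unique satisfying tagging is: Prep Det Det Prep Adv Noun Noun Det.
Verifying each rule — rule 1 satisfied; rule 2 satisfied.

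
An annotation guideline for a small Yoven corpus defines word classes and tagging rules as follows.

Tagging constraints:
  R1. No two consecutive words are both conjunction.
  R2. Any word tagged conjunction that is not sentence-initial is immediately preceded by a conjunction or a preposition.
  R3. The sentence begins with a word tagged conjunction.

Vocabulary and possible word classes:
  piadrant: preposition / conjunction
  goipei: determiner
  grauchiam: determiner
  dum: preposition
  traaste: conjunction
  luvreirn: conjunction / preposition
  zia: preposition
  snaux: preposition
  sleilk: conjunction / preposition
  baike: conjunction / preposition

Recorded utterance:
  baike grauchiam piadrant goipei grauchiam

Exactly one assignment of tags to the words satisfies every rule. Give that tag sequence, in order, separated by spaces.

conjunction determiner preposition determiner determiner

Candidates per position — 1:baike {conjunction,preposition}; 2:grauchiam {determiner}; 3:piadrant {preposition,conjunction}; 4:goipei {determiner}; 5:grauchiam {determiner}.
Word 1 cannot be preposition — rule 3 would then fail for every completion. It is conjunction.
Word 3 cannot be conjunction — rule 2 would then fail for every completion. It is preposition.
The only consistent sequence is: conjunction determiner preposition determiner determiner.
Check: rule 1 ok; rule 2 ok; rule 3 ok.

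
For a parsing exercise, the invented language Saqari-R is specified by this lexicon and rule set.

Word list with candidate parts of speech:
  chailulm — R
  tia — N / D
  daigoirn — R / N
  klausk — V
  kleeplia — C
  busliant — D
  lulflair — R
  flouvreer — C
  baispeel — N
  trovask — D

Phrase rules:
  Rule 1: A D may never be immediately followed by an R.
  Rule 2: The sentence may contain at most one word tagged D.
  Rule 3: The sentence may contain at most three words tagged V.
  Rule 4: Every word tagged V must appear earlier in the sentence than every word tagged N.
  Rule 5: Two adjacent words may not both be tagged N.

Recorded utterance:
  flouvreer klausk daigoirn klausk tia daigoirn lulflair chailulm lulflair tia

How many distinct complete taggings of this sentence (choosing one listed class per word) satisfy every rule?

Candidates per position — 1:flouvreer {C}; 2:klausk {V}; 3:daigoirn {R,N}; 4:klausk {V}; 5:tia {N,D}; 6:daigoirn {R,N}; 7:lulflair {R}; 8:chailulm {R}; 9:lulflair {R}; 10:tia {N,D}.
There are 16 candidate sequences in total.
The sequences that satisfy every rule: C V R V N R R R R N; C V R V N R R R R D; C V R V D N R R R N.
Count = 3.

3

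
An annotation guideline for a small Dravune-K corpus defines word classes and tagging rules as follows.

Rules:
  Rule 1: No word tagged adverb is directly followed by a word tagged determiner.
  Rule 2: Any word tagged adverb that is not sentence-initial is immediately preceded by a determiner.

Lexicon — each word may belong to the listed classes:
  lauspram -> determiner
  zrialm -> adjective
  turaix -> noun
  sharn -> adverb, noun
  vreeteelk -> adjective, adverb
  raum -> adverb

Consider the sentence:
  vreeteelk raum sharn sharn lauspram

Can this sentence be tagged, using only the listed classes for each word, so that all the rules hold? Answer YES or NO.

Candidates per position — 1:vreeteelk {adjective,adverb}; 2:raum {adverb}; 3:sharn {adverb,noun}; 4:sharn {adverb,noun}; 5:lauspram {determiner}.
Rule 2 cannot be satisfied by any choice of tags from the lexicon.
So there is no consistent tagging.

NO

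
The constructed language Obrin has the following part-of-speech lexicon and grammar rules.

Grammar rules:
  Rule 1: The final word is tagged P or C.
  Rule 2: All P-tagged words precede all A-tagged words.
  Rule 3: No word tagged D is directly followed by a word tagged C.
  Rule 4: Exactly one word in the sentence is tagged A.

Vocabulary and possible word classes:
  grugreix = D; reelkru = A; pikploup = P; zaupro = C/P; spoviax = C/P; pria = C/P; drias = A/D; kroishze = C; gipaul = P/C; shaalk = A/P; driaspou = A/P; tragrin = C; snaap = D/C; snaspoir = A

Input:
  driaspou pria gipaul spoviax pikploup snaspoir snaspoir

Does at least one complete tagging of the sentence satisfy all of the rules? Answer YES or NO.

NO

Candidates per position — 1:driaspou {A,P}; 2:pria {C,P}; 3:gipaul {P,C}; 4:spoviax {C,P}; 5:pikploup {P}; 6:snaspoir {A}; 7:snaspoir {A}.
Rule 1 cannot be satisfied by any choice of tags from the lexicon.
So there is no consistent tagging.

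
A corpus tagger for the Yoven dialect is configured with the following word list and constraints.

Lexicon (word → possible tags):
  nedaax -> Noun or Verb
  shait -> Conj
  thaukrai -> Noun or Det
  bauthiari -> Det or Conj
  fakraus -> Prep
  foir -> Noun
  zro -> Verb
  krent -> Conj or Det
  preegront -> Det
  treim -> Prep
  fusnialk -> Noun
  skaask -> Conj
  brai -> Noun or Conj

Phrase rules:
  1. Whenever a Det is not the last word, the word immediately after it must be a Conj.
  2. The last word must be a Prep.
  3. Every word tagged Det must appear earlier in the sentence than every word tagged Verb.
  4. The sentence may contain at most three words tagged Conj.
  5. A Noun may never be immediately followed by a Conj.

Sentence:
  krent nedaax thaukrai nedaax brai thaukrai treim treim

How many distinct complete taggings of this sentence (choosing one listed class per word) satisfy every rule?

Candidates per position — 1:krent {Conj,Det}; 2:nedaax {Noun,Verb}; 3:thaukrai {Noun,Det}; 4:nedaax {Noun,Verb}; 5:brai {Noun,Conj}; 6:thaukrai {Noun,Det}; 7:treim {Prep}; 8:treim {Prep}.
There are 64 candidate sequences in total.
Checking each against the rules leaves 6 sequences.
Count = 6.

6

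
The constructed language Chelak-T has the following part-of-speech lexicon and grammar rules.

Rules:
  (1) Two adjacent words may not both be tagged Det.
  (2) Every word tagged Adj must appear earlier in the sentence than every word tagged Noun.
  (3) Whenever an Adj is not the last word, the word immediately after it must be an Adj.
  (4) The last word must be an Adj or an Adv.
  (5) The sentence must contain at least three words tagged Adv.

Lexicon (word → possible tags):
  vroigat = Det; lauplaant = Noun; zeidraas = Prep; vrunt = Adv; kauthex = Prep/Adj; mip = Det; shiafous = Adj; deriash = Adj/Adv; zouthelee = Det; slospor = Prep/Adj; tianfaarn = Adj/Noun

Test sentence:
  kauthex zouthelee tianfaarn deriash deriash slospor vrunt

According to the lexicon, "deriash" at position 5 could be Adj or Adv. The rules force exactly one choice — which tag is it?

Candidates per position — 1:kauthex {Prep,Adj}; 2:zouthelee {Det}; 3:tianfaarn {Adj,Noun}; 4:deriash {Adj,Adv}; 5:deriash {Adj,Adv}; 6:slospor {Prep,Adj}; 7:vrunt {Adv}.
If word 1 were Adj, no tagging could satisfy rule 3; so word 1 is Prep.
If word 3 were Adj, no tagging could satisfy rule 3; so word 3 is Noun.
If word 4 were Adj, no tagging could satisfy rule 2; so word 4 is Adv.
If word 5 were Adj, no tagging could satisfy rule 2; so word 5 is Adv.
If word 6 were Adj, no tagging could satisfy rule 2; so word 6 is Prep.
That leaves exactly one tagging: Prep Det Noun Adv Adv Prep Adv.
Check: rule 1 satisfied; rule 2 satisfied; rule 3 satisfied; rule 4 satisfied; rule 5 satisfied.

Adv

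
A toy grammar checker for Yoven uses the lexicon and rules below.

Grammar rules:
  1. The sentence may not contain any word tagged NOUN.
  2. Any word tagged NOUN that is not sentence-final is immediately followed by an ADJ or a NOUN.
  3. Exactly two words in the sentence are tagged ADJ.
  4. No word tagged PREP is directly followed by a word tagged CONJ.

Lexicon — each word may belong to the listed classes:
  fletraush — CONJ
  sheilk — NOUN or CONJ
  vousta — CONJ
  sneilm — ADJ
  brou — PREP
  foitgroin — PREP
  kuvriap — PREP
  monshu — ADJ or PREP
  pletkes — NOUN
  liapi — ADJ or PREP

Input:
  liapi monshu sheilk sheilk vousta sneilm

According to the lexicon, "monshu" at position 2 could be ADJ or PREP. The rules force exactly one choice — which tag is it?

ADJ

Candidates per position — 1:liapi {ADJ,PREP}; 2:monshu {ADJ,PREP}; 3:sheilk {NOUN,CONJ}; 4:sheilk {NOUN,CONJ}; 5:vousta {CONJ}; 6:sneilm {ADJ}.
Position 3: NOUN is ruled out by rule 1; that leaves CONJ.
Position 4: NOUN is ruled out by rule 1; that leaves CONJ.
Position 2: PREP is ruled out by rule 4; that leaves ADJ.
Position 1: ADJ is ruled out by rule 3; that leaves PREP.
The unique satisfying tagging is: PREP ADJ CONJ CONJ CONJ ADJ.
Verifying each rule — rule 1 ok; rule 2 ok; rule 3 ok; rule 4 ok.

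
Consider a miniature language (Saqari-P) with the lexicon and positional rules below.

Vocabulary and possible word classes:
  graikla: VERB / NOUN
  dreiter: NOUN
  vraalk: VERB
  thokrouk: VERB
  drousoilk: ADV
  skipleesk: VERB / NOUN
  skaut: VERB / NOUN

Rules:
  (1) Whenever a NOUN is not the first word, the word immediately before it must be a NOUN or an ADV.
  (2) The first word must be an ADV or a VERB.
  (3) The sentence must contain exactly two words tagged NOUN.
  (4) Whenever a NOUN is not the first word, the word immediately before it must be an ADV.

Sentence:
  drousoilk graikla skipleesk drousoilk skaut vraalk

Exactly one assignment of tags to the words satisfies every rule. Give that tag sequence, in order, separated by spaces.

ADV NOUN VERB ADV NOUN VERB

Candidates per position — 1:drousoilk {ADV}; 2:graikla {VERB,NOUN}; 3:skipleesk {VERB,NOUN}; 4:drousoilk {ADV}; 5:skaut {VERB,NOUN}; 6:vraalk {VERB}.
Position 3: tagging it NOUN would leave rule 4 unsatisfiable, so it must be VERB.
Position 5: tagging it VERB would leave rule 3 unsatisfiable, so it must be NOUN.
Position 2: tagging it VERB would leave rule 3 unsatisfiable, so it must be NOUN.
That leaves exactly one tagging: ADV NOUN VERB ADV NOUN VERB.
Checking: rule 1 holds; rule 2 holds; rule 3 holds; rule 4 holds.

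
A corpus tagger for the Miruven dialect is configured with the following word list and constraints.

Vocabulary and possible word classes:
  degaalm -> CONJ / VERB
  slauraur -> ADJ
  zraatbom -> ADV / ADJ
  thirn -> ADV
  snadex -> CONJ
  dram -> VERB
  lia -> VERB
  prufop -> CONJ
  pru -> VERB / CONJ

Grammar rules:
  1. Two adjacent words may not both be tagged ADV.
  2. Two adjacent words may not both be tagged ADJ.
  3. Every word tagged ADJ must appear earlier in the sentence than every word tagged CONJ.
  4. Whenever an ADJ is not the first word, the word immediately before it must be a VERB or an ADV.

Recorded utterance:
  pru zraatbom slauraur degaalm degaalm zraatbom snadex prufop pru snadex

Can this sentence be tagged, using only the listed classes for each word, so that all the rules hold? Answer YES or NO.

Candidates per position — 1:pru {VERB,CONJ}; 2:zraatbom {ADV,ADJ}; 3:slauraur {ADJ}; 4:degaalm {CONJ,VERB}; 5:degaalm {CONJ,VERB}; 6:zraatbom {ADV,ADJ}; 7:snadex {CONJ}; 8:prufop {CONJ}; 9:pru {VERB,CONJ}; 10:snadex {CONJ}.
One satisfying assignment: VERB ADV ADJ VERB VERB ADJ CONJ CONJ CONJ CONJ.
Checking: rule 1 holds; rule 2 holds; rule 3 holds; rule 4 holds.

YES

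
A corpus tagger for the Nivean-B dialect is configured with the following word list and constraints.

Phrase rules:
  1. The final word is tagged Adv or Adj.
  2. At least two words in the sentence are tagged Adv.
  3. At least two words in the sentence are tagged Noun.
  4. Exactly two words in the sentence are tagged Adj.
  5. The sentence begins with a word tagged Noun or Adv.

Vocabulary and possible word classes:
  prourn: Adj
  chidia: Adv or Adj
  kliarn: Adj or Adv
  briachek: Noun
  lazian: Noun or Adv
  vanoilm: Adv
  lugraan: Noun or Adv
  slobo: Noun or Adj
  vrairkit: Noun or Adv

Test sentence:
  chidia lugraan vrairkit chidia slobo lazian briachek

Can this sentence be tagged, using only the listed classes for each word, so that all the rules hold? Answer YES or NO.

NO

Candidates per position — 1:chidia {Adv,Adj}; 2:lugraan {Noun,Adv}; 3:vrairkit {Noun,Adv}; 4:chidia {Adv,Adj}; 5:slobo {Noun,Adj}; 6:lazian {Noun,Adv}; 7:briachek {Noun}.
Rule 1 cannot be satisfied by any choice of tags from the lexicon.
So there is no consistent tagging.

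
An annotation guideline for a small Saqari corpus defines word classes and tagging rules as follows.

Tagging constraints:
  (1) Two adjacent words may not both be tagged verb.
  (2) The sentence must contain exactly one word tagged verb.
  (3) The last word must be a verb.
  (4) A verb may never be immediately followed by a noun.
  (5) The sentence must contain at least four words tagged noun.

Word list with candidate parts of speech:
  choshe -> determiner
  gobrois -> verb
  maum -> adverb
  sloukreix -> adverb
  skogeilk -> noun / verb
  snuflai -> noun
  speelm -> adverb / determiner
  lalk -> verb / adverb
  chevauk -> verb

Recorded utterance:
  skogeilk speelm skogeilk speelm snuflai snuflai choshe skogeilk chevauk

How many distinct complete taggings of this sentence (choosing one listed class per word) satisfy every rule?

Candidates per position — 1:skogeilk {noun,verb}; 2:speelm {adverb,determiner}; 3:skogeilk {noun,verb}; 4:speelm {adverb,determiner}; 5:snuflai {noun}; 6:snuflai {noun}; 7:choshe {determiner}; 8:skogeilk {noun,verb}; 9:chevauk {verb}.
There are 32 candidate sequences in total.
The sequences that satisfy every rule: noun adverb noun adverb noun noun determiner noun verb; noun adverb noun determiner noun noun determiner noun verb; noun determiner noun adverb noun noun determiner noun verb; noun determiner noun determiner noun noun determiner noun verb.
Count = 4.

4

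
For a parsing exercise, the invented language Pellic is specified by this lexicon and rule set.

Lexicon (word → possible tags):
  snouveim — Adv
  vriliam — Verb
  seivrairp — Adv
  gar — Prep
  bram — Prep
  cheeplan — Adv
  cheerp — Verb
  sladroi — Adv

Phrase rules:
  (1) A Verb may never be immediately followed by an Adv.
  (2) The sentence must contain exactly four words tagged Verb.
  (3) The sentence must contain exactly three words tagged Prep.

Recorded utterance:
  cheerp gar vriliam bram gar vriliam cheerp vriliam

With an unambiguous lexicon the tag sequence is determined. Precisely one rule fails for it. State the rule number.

Fixed tagging: Verb Prep Verb Prep Prep Verb Verb Verb.
Applying the rules: R1 holds, R2 violated, R3 holds.
Only rule 2 fails.

2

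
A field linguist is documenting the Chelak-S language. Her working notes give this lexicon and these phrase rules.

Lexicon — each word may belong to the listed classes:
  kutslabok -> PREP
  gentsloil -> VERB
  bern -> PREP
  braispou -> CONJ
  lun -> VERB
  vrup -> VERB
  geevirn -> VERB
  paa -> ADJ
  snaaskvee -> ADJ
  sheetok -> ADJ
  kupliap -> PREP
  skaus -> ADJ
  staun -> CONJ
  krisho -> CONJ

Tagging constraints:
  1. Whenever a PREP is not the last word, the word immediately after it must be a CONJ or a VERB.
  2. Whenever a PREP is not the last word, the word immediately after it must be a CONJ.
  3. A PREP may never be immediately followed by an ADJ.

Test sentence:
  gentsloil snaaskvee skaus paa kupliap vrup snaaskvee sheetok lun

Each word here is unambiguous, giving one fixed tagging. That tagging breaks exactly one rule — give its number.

2

Fixed tagging: VERB ADJ ADJ ADJ PREP VERB ADJ ADJ VERB.
Rule check: R1 ok, R2 fails, R3 ok.
Only rule 2 fails.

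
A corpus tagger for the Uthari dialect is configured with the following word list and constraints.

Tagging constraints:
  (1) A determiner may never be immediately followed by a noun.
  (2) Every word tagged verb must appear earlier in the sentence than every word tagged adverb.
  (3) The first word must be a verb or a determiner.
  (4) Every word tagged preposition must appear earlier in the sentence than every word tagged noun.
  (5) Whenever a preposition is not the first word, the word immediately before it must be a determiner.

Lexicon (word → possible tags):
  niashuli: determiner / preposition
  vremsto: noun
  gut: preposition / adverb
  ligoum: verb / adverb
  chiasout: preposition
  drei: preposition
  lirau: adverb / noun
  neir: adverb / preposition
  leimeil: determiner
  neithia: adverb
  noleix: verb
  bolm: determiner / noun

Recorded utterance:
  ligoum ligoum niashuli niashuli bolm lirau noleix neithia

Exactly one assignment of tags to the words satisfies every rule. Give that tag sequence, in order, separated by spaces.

verb verb determiner preposition noun noun verb adverb

Candidates per position — 1:ligoum {verb,adverb}; 2:ligoum {verb,adverb}; 3:niashuli {determiner,preposition}; 4:niashuli {determiner,preposition}; 5:bolm {determiner,noun}; 6:lirau {adverb,noun}; 7:noleix {verb}; 8:neithia {adverb}.
Position 1: adverb is ruled out by rule 2; that leaves verb.
Position 2: adverb is ruled out by rule 2; that leaves verb.
Position 3: preposition is ruled out by rule 5; that leaves determiner.
Position 6: adverb is ruled out by rule 2; that leaves noun.
Position 4: determiner is ruled out by rule 1; that leaves preposition.
Position 5: determiner is ruled out by rule 1; that leaves noun.
That leaves exactly one tagging: verb verb determiner preposition noun noun verb adverb.
Rule-by-rule: rule 1 holds; rule 2 holds; rule 3 holds; rule 4 holds; rule 5 holds.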